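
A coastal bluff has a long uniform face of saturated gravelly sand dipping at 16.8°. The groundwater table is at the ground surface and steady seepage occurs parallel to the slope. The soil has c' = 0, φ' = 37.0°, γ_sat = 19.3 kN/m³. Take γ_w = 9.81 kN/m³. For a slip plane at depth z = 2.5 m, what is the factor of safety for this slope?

With seepage parallel to the slope and the water table at the surface, the effective normal stress on the slip plane uses the buoyant unit weight γ' = γ_sat − γ_w while the driving shear stress uses γ_sat:
FS = [c' + γ' z cos²β tanφ'] / [γ_sat z sinβ cosβ]
(For c' = 0 this reduces to FS = (γ'/γ_sat)·tanφ'/tanβ.)
γ' = 19.3 − 9.81 = 9.49 kN/m³
Numerator = 0.0 + 9.49·2.5·cos²16.8°·tan37.0° = 0.0 + 9.49·2.5·0.9165·0.7536 = 16.385 kPa
Denominator = 19.3·2.5·sin16.8°·cos16.8° = 19.3·2.5·0.2890·0.9573 = 13.351 kPa
FS = 16.385 / 13.351 = 1.227

FS = 1.23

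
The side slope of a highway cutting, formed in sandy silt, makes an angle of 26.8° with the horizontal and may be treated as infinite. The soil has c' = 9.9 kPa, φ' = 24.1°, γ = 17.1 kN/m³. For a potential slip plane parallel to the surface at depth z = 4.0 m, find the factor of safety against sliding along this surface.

FS = 1.25

For an infinite slope with a slip plane parallel to the surface (no pore pressure): FS = [c' + γz cos²β tanφ'] / [γz sinβ cosβ].
γz = 17.1·4.0 = 68.40 kN/m²
Numerator = 9.9 + 68.40·cos²26.8°·tan24.1° = 9.9 + 68.40·0.7967·0.4473 = 34.277 kPa
Denominator = 68.40·sin26.8°·cos26.8° = 68.40·0.4509·0.8926 = 27.527 kPa
FS = 34.277 / 27.527 = 1.245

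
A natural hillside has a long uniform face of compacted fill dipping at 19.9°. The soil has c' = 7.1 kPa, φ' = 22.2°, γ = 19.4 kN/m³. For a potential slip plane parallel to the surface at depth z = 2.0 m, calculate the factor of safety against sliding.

For an infinite slope with a slip plane parallel to the surface (no pore pressure): FS = [c' + γz cos²β tanφ'] / [γz sinβ cosβ].
γz = 19.4·2.0 = 38.80 kN/m²
Numerator = 7.1 + 38.80·cos²19.9°·tan22.2° = 7.1 + 38.80·0.8841·0.4081 = 21.099 kPa
Denominator = 38.80·sin19.9°·cos19.9° = 38.80·0.3404·0.9403 = 12.418 kPa
FS = 21.099 / 12.418 = 1.699

FS = 1.70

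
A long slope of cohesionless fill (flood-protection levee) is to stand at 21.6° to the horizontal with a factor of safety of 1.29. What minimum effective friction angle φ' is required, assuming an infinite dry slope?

FS = tanφ'/tanβ ⇒ tanφ' = FS · tanβ = 1.29 · tan21.6° = 0.5107
φ' = arctan(0.5107) = 27.06°

φ' = 27.1°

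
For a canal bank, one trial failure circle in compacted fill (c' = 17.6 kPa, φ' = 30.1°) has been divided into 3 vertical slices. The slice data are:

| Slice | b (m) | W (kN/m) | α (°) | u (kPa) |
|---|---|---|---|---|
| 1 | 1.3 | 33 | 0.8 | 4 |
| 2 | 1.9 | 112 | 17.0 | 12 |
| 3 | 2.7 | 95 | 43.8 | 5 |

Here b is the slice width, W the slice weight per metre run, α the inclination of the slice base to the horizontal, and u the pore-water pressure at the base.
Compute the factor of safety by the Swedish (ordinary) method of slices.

FS = 2.19

Ordinary method of slices: FS = Σ[c'·Δl_i + (W_i cosα_i − u_i·Δl_i)·tanφ'] / Σ W_i sinα_i, with Δl_i = b_i / cosα_i.
Slice 1: Δl = 1.3/cos0.8° = 1.300 m; N'_1 = 33·cos0.8° − 4·1.300 = 27.8; c'Δl = 22.88; W sinα = 0.5
Slice 2: Δl = 1.9/cos17.0° = 1.987 m; N'_2 = 112·cos17.0° − 12·1.987 = 83.3; c'Δl = 34.97; W sinα = 32.7
Slice 3: Δl = 2.7/cos43.8° = 3.741 m; N'_3 = 95·cos43.8° − 5·3.741 = 49.9; c'Δl = 65.84; W sinα = 65.8
Σc'Δl = 123.7 kN/m; ΣN' = 160.9 kN/m; ΣW sinα = 99.0 kN/m
Resisting = 123.7 + 160.9·tan30.1° = 123.7 + 93.3 = 217.0 kN/m
FS = 217.0 / 99.0 = 2.193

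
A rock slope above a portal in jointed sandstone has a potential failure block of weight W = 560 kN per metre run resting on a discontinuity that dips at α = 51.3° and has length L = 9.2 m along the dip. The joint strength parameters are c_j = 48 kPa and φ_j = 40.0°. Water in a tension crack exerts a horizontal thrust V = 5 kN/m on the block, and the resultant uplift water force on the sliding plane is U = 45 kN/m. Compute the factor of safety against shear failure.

FS = 1.58

Resolving the block weight along and normal to the plane and applying the Mohr–Coulomb strength on the joint:
N' = W cosα − U − V sinα = 560·cos51.3° − 45 − 5·sin51.3° = 301.2 kN/m
Driving force T = W sinα + V cosα = 560·sin51.3° + 5·cos51.3° = 440.2 kN/m
Resisting force R = c_j·L + N'·tanφ_j = 48·9.2 + 301.2·tan40.0° = 441.6 + 252.8 = 694.4 kN/m
FS = R / T = 694.4 / 440.2 = 1.578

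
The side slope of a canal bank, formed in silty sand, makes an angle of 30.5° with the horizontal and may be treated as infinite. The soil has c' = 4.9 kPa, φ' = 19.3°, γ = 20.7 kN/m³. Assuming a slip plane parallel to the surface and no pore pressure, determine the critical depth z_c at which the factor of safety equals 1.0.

Setting FS = 1.00 in FS = [c' + γz cos²β tanφ'] / [γz sinβ cosβ] and solving for z:
z = c' / [γ cosβ (FS·sinβ − cosβ·tanφ')]
  = 4.9 / [20.7·cos30.5°·(1.00·sin30.5° − cos30.5°·tan19.3°)]
  = 4.9 / [20.7·0.8616·(1.00·0.5075 − 0.8616·0.3502)]
  = 4.9 / 3.6706 = 1.335 m

z_c = 1.33 m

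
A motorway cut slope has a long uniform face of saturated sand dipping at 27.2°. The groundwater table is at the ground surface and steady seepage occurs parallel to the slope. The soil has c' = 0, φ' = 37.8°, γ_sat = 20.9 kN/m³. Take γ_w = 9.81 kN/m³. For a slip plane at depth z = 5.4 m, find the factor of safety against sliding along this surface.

With seepage parallel to the slope and the water table at the surface, the effective normal stress on the slip plane uses the buoyant unit weight γ' = γ_sat − γ_w while the driving shear stress uses γ_sat:
FS = [c' + γ' z cos²β tanφ'] / [γ_sat z sinβ cosβ]
(For c' = 0 this reduces to FS = (γ'/γ_sat)·tanφ'/tanβ.)
γ' = 20.9 − 9.81 = 11.09 kN/m³
Numerator = 0.0 + 11.09·5.4·cos²27.2°·tan37.8° = 0.0 + 11.09·5.4·0.7911·0.7757 = 36.747 kPa
Denominator = 20.9·5.4·sin27.2°·cos27.2° = 20.9·5.4·0.4571·0.8894 = 45.883 kPa
FS = 36.747 / 45.883 = 0.801

FS = 0.80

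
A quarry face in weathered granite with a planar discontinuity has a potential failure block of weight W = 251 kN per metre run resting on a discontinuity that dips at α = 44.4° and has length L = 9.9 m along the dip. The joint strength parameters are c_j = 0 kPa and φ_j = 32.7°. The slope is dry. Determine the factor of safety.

FS = 0.66

Resolving the block weight along and normal to the plane and applying the Mohr–Coulomb strength on the joint:
N' = W cosα = 251·cos44.4° = 179.3 kN/m
Driving force T = W sinα = 251·sin44.4° = 175.6 kN/m
Resisting force R = c_j·L + N'·tanφ_j = 0·9.9 + 179.3·tan32.7° = 0.0 + 115.1 = 115.1 kN/m
FS = R / T = 115.1 / 175.6 = 0.656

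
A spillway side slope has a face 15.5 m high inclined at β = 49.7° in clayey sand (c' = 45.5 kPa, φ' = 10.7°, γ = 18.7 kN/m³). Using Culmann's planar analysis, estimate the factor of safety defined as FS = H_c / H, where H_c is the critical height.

FS = 2.11

H_c = (4c'/γ) · sinβ cosφ' / [1 − cos(β − φ')]
    = (4·45.5/18.7) · sin49.7°·cos10.7° / [1 − cos39.0°]
    = 9.733 · 0.7494 / 0.2229 = 32.73 m
FS = H_c / H = 32.73 / 15.5 = 2.112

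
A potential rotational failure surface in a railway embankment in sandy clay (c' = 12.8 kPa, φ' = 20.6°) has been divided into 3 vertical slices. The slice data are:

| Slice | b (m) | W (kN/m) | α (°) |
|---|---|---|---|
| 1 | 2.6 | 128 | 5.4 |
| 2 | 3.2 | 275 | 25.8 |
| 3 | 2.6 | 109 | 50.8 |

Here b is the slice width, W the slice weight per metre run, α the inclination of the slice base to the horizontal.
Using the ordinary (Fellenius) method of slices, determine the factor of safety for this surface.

Ordinary method of slices: FS = Σ[c'·Δl_i + (W_i cosα_i)·tanφ'] / Σ W_i sinα_i, with Δl_i = b_i / cosα_i.
Slice 1: Δl = 2.6/cos5.4° = 2.612 m; N'_1 = 128·cos5.4° = 127.4; c'Δl = 33.43; W sinα = 12.0
Slice 2: Δl = 3.2/cos25.8° = 3.554 m; N'_2 = 275·cos25.8° = 247.6; c'Δl = 45.49; W sinα = 119.7
Slice 3: Δl = 2.6/cos50.8° = 4.114 m; N'_3 = 109·cos50.8° = 68.9; c'Δl = 52.66; W sinα = 84.5
Σc'Δl = 131.6 kN/m; ΣN' = 443.9 kN/m; ΣW sinα = 216.2 kN/m
Resisting = 131.6 + 443.9·tan20.6° = 131.6 + 166.9 = 298.4 kN/m
FS = 298.4 / 216.2 = 1.380

FS = 1.38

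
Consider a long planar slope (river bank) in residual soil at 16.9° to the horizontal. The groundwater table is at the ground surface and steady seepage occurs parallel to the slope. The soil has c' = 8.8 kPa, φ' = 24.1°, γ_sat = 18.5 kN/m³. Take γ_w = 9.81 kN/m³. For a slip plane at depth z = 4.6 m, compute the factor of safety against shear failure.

With seepage parallel to the slope and the water table at the surface, the effective normal stress on the slip plane uses the buoyant unit weight γ' = γ_sat − γ_w while the driving shear stress uses γ_sat:
FS = [c' + γ' z cos²β tanφ'] / [γ_sat z sinβ cosβ]
γ' = 18.5 − 9.81 = 8.69 kN/m³
Numerator = 8.8 + 8.69·4.6·cos²16.9°·tan24.1° = 8.8 + 8.69·4.6·0.9155·0.4473 = 25.170 kPa
Denominator = 18.5·4.6·sin16.9°·cos16.9° = 18.5·4.6·0.2907·0.9568 = 23.670 kPa
FS = 25.170 / 23.670 = 1.063

FS = 1.06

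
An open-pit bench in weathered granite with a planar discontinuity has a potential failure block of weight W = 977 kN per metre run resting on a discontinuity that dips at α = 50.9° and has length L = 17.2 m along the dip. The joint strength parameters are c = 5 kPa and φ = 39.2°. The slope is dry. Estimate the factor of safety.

Resolving the block weight along and normal to the plane and applying the Mohr–Coulomb strength on the joint:
N' = W cosα = 977·cos50.9° = 616.2 kN/m
Driving force T = W sinα = 977·sin50.9° = 758.2 kN/m
Resisting force R = c·L + N'·tanφ = 5·17.2 + 616.2·tan39.2° = 86.0 + 502.5 = 588.5 kN/m
FS = R / T = 588.5 / 758.2 = 0.776

FS = 0.78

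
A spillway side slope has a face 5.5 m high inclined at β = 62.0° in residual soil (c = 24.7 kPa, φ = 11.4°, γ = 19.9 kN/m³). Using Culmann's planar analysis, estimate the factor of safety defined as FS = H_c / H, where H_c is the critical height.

FS = 2.14

H_c = (4c/γ) · sinβ cosφ / [1 − cos(β − φ)]
    = (4·24.7/19.9) · sin62.0°·cos11.4° / [1 − cos50.6°]
    = 4.965 · 0.8655 / 0.3653 = 11.76 m
FS = H_c / H = 11.76 / 5.5 = 2.139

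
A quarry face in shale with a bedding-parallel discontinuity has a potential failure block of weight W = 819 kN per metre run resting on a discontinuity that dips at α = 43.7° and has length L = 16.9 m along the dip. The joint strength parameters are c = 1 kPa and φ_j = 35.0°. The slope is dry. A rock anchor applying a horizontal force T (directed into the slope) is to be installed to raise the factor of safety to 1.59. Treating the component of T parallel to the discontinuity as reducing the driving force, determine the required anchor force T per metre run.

T = 287 kN/m

Resolving forces along and normal to the sliding plane, with the horizontal anchor force T adding T·sinα to the effective normal force and T·cosα acting up the plane against the driving force:
FS = [cL + (W cosα + T sinα) tanφ_j] / [W sinα − T cosα]
Without the anchor: N' = 592.1 kN/m, driving T_d = 565.8 kN/m, resisting R = 1·16.9 + 592.1·tan35.0° = 431.5 kN/m, FS = 0.76.
Setting FS = 1.59 and solving for T:
1.59·(565.8 − T cos43.7°) = 431.5 + T sin43.7°·tan35.0°
T·(sin43.7°·tan35.0° + 1.59·cos43.7°) = 1.59·565.8 − 431.5
T·(0.6909·0.7002 + 1.59·0.7230) = 899.7 − 431.5 = 468.2
T·1.6333 = 468.2
T = 286.6 kN/m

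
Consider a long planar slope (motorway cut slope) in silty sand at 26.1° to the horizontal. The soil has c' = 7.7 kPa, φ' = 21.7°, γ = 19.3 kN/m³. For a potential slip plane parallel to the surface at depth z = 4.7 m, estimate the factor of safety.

FS = 1.03

For an infinite slope with a slip plane parallel to the surface (no pore pressure): FS = [c' + γz cos²β tanφ'] / [γz sinβ cosβ].
γz = 19.3·4.7 = 90.71 kN/m²
Numerator = 7.7 + 90.71·cos²26.1°·tan21.7° = 7.7 + 90.71·0.8065·0.3979 = 36.811 kPa
Denominator = 90.71·sin26.1°·cos26.1° = 90.71·0.4399·0.8980 = 35.837 kPa
FS = 36.811 / 35.837 = 1.027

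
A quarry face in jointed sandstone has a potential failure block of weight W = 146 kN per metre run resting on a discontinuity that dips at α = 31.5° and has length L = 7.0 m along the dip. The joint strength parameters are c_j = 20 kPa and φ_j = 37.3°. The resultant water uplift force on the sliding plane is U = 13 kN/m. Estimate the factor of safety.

FS = 2.95

Resolving the block weight along and normal to the plane and applying the Mohr–Coulomb strength on the joint:
N' = W cosα − U = 146·cos31.5° − 13 = 111.5 kN/m
Driving force T = W sinα = 146·sin31.5° = 76.3 kN/m
Resisting force R = c_j·L + N'·tanφ_j = 20·7.0 + 111.5·tan37.3° = 140.0 + 84.9 = 224.9 kN/m
FS = R / T = 224.9 / 76.3 = 2.949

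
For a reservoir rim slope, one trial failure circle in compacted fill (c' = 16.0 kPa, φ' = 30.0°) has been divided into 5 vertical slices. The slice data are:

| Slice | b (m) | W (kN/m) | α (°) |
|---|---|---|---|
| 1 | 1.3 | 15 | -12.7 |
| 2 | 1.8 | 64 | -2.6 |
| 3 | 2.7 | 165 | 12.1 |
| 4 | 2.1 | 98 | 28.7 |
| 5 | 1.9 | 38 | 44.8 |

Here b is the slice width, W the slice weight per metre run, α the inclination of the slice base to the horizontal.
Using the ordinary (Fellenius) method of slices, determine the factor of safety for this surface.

Ordinary method of slices: FS = Σ[c'·Δl_i + (W_i cosα_i)·tanφ'] / Σ W_i sinα_i, with Δl_i = b_i / cosα_i.
Slice 1: Δl = 1.3/cos(-12.7°) = 1.333 m; N'_1 = 15·cos(-12.7°) = 14.6; c'Δl = 21.32; W sinα = -3.3
Slice 2: Δl = 1.8/cos(-2.6°) = 1.802 m; N'_2 = 64·cos(-2.6°) = 63.9; c'Δl = 28.83; W sinα = -2.9
Slice 3: Δl = 2.7/cos12.1° = 2.761 m; N'_3 = 165·cos12.1° = 161.3; c'Δl = 44.18; W sinα = 34.6
Slice 4: Δl = 2.1/cos28.7° = 2.394 m; N'_4 = 98·cos28.7° = 86.0; c'Δl = 38.31; W sinα = 47.1
Slice 5: Δl = 1.9/cos44.8° = 2.678 m; N'_5 = 38·cos44.8° = 27.0; c'Δl = 42.84; W sinα = 26.8
Σc'Δl = 175.5 kN/m; ΣN' = 352.8 kN/m; ΣW sinα = 102.2 kN/m
Resisting = 175.5 + 352.8·tan30.0° = 175.5 + 203.7 = 379.2 kN/m
FS = 379.2 / 102.2 = 3.709

FS = 3.71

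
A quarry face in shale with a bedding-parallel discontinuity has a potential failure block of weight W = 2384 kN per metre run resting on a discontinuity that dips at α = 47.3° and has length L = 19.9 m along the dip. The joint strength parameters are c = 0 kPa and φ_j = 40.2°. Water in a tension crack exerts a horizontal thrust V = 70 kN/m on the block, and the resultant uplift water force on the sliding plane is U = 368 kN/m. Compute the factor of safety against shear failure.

Resolving the block weight along and normal to the plane and applying the Mohr–Coulomb strength on the joint:
N' = W cosα − U − V sinα = 2384·cos47.3° − 368 − 70·sin47.3° = 1197.3 kN/m
Driving force T = W sinα + V cosα = 2384·sin47.3° + 70·cos47.3° = 1799.5 kN/m
Resisting force R = c·L + N'·tanφ_j = 0·19.9 + 1197.3·tan40.2° = 0.0 + 1011.8 = 1011.8 kN/m
FS = R / T = 1011.8 / 1799.5 = 0.562

FS = 0.56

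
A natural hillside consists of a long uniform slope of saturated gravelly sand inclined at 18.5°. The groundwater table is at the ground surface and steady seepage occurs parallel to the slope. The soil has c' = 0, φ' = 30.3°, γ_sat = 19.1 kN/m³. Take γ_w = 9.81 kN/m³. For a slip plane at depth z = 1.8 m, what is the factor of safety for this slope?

With seepage parallel to the slope and the water table at the surface, the effective normal stress on the slip plane uses the buoyant unit weight γ' = γ_sat − γ_w while the driving shear stress uses γ_sat:
FS = [c' + γ' z cos²β tanφ'] / [γ_sat z sinβ cosβ]
(For c' = 0 this reduces to FS = (γ'/γ_sat)·tanφ'/tanβ.)
γ' = 19.1 − 9.81 = 9.29 kN/m³
Numerator = 0.0 + 9.29·1.8·cos²18.5°·tan30.3° = 0.0 + 9.29·1.8·0.8993·0.5844 = 8.788 kPa
Denominator = 19.1·1.8·sin18.5°·cos18.5° = 19.1·1.8·0.3173·0.9483 = 10.345 kPa
FS = 8.788 / 10.345 = 0.849

FS = 0.85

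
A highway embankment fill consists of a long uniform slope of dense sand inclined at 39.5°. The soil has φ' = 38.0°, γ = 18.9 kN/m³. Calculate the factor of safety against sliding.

FS = 0.95

For a dry cohesionless infinite slope the factor of safety is FS = tanφ' / tanβ.
FS = tan38.0° / tan39.5° = 0.7813 / 0.8243 = 0.948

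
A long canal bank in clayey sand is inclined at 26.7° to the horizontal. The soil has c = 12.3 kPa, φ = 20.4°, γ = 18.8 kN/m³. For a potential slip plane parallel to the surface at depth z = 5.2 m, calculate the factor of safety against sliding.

FS = 1.05

For an infinite slope with a slip plane parallel to the surface (no pore pressure): FS = [c + γz cos²β tanφ] / [γz sinβ cosβ].
γz = 18.8·5.2 = 97.76 kN/m²
Numerator = 12.3 + 97.76·cos²26.7°·tan20.4° = 12.3 + 97.76·0.7981·0.3719 = 41.317 kPa
Denominator = 97.76·sin26.7°·cos26.7° = 97.76·0.4493·0.8934 = 39.242 kPa
FS = 41.317 / 39.242 = 1.053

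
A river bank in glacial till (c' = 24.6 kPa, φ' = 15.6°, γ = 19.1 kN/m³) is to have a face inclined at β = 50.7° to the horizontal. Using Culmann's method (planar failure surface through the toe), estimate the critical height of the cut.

H_c = 21.12 m

Culmann's analysis gives the critical failure plane at α_cr = (β + φ')/2 = (50.7 + 15.6)/2 = 33.1°, and the critical height
H_c = (4c'/γ) · sinβ cosφ' / [1 − cos(β − φ')]
    = (4·24.6/19.1) · sin50.7°·cos15.6° / [1 − cos(35.1°)]
    = 5.152 · 0.7738·0.9632 / [1 − 0.8181]
    = 5.152 · 0.7453 / 0.1819
    = 21.12 m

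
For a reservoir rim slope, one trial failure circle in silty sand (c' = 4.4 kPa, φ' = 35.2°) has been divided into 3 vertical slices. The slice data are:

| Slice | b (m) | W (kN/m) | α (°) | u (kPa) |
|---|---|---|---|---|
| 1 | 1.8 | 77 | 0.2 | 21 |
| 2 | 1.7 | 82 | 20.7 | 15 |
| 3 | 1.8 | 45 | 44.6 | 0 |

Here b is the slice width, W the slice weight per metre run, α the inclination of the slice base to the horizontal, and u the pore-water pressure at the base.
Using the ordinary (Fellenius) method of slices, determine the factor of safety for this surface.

FS = 1.84

Ordinary method of slices: FS = Σ[c'·Δl_i + (W_i cosα_i − u_i·Δl_i)·tanφ'] / Σ W_i sinα_i, with Δl_i = b_i / cosα_i.
Slice 1: Δl = 1.8/cos0.2° = 1.800 m; N'_1 = 77·cos0.2° − 21·1.800 = 39.2; c'Δl = 7.92; W sinα = 0.3
Slice 2: Δl = 1.7/cos20.7° = 1.817 m; N'_2 = 82·cos20.7° − 15·1.817 = 49.4; c'Δl = 8.00; W sinα = 29.0
Slice 3: Δl = 1.8/cos44.6° = 2.528 m; N'_3 = 45·cos44.6° − 0·2.528 = 32.0; c'Δl = 11.12; W sinα = 31.6
Σc'Δl = 27.0 kN/m; ΣN' = 120.7 kN/m; ΣW sinα = 60.9 kN/m
Resisting = 27.0 + 120.7·tan35.2° = 27.0 + 85.1 = 112.2 kN/m
FS = 112.2 / 60.9 = 1.843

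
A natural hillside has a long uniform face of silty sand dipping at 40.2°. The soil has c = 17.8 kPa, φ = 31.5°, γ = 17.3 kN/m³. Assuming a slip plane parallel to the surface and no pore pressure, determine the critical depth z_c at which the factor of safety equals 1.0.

Setting FS = 1.00 in FS = [c + γz cos²β tanφ] / [γz sinβ cosβ] and solving for z:
z = c / [γ cosβ (FS·sinβ − cosβ·tanφ)]
  = 17.8 / [17.3·cos40.2°·(1.00·sin40.2° − cos40.2°·tan31.5°)]
  = 17.8 / [17.3·0.7638·(1.00·0.6455 − 0.7638·0.6128)]
  = 17.8 / 2.3441 = 7.593 m

z_c = 7.59 m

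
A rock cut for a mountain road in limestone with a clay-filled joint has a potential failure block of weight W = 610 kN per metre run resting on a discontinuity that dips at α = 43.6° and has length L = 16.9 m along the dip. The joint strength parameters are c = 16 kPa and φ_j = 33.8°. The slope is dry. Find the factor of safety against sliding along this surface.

FS = 1.35

Resolving the block weight along and normal to the plane and applying the Mohr–Coulomb strength on the joint:
N' = W cosα = 610·cos43.6° = 441.7 kN/m
Driving force T = W sinα = 610·sin43.6° = 420.7 kN/m
Resisting force R = c·L + N'·tanφ_j = 16·16.9 + 441.7·tan33.8° = 270.4 + 295.7 = 566.1 kN/m
FS = R / T = 566.1 / 420.7 = 1.346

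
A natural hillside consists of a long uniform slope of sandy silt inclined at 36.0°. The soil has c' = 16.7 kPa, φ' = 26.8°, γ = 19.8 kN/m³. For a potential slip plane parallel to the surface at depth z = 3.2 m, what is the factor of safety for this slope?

FS = 1.25

For an infinite slope with a slip plane parallel to the surface (no pore pressure): FS = [c' + γz cos²β tanφ'] / [γz sinβ cosβ].
γz = 19.8·3.2 = 63.36 kN/m²
Numerator = 16.7 + 63.36·cos²36.0°·tan26.8° = 16.7 + 63.36·0.6545·0.5051 = 37.648 kPa
Denominator = 63.36·sin36.0°·cos36.0° = 63.36·0.5878·0.8090 = 30.129 kPa
FS = 37.648 / 30.129 = 1.250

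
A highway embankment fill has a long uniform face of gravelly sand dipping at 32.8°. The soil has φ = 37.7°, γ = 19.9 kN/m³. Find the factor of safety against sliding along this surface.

FS = 1.20

For a dry cohesionless infinite slope the factor of safety is FS = tanφ / tanβ.
FS = tan37.7° / tan32.8° = 0.7729 / 0.6445 = 1.199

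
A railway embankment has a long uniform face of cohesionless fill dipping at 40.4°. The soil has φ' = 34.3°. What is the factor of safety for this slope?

For a dry cohesionless infinite slope the factor of safety is FS = tanφ' / tanβ.
FS = tan34.3° / tan40.4° = 0.6822 / 0.8511 = 0.802

FS = 0.80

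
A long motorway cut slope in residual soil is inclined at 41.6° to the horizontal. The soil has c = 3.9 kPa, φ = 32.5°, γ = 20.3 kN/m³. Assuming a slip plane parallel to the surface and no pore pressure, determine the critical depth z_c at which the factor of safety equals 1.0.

Setting FS = 1.00 in FS = [c + γz cos²β tanφ] / [γz sinβ cosβ] and solving for z:
z = c / [γ cosβ (FS·sinβ − cosβ·tanφ)]
  = 3.9 / [20.3·cos41.6°·(1.00·sin41.6° − cos41.6°·tan32.5°)]
  = 3.9 / [20.3·0.7478·(1.00·0.6639 − 0.7478·0.6371)]
  = 3.9 / 2.8467 = 1.370 m

z_c = 1.37 m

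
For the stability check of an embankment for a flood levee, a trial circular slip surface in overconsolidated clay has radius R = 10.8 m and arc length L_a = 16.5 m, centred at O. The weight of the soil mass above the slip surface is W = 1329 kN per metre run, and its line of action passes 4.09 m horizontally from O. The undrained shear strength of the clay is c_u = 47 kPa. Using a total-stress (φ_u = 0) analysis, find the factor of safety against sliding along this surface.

Taking moments about the centre O, the resisting moment is provided by the undrained shear strength acting along the arc:
M_R = c_u·L_a·R = 47·16.50·10.8 = 8375.4 kN·m/m
M_D = W·d = 1329·4.09 = 5435.6 kN·m/m
FS = M_R / M_D = 8375.4 / 5435.6 = 1.541

FS = 1.54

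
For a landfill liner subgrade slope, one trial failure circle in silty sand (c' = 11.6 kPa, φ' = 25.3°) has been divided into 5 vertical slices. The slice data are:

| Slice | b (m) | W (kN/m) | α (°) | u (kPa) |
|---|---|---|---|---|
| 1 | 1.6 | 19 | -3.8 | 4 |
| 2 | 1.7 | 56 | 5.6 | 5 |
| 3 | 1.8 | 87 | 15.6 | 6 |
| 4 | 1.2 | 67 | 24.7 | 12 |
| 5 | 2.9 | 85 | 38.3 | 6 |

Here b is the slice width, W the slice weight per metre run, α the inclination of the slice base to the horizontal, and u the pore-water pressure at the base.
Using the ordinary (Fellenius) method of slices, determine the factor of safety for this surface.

Ordinary method of slices: FS = Σ[c'·Δl_i + (W_i cosα_i − u_i·Δl_i)·tanφ'] / Σ W_i sinα_i, with Δl_i = b_i / cosα_i.
Slice 1: Δl = 1.6/cos(-3.8°) = 1.604 m; N'_1 = 19·cos(-3.8°) − 4·1.604 = 12.5; c'Δl = 18.60; W sinα = -1.3
Slice 2: Δl = 1.7/cos5.6° = 1.708 m; N'_2 = 56·cos5.6° − 5·1.708 = 47.2; c'Δl = 19.81; W sinα = 5.5
Slice 3: Δl = 1.8/cos15.6° = 1.869 m; N'_3 = 87·cos15.6° − 6·1.869 = 72.6; c'Δl = 21.68; W sinα = 23.4
Slice 4: Δl = 1.2/cos24.7° = 1.321 m; N'_4 = 67·cos24.7° − 12·1.321 = 45.0; c'Δl = 15.32; W sinα = 28.0
Slice 5: Δl = 2.9/cos38.3° = 3.695 m; N'_5 = 85·cos38.3° − 6·3.695 = 44.5; c'Δl = 42.87; W sinα = 52.7
Σc'Δl = 118.3 kN/m; ΣN' = 221.9 kN/m; ΣW sinα = 108.3 kN/m
Resisting = 118.3 + 221.9·tan25.3° = 118.3 + 104.9 = 223.2 kN/m
FS = 223.2 / 108.3 = 2.061

FS = 2.06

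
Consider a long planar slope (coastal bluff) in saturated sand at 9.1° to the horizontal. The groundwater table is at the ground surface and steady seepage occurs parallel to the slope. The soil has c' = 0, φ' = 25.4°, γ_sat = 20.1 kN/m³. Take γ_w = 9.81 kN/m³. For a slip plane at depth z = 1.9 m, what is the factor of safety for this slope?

FS = 1.52

With seepage parallel to the slope and the water table at the surface, the effective normal stress on the slip plane uses the buoyant unit weight γ' = γ_sat − γ_w while the driving shear stress uses γ_sat:
FS = [c' + γ' z cos²β tanφ'] / [γ_sat z sinβ cosβ]
(For c' = 0 this reduces to FS = (γ'/γ_sat)·tanφ'/tanβ.)
γ' = 20.1 − 9.81 = 10.29 kN/m³
Numerator = 0.0 + 10.29·1.9·cos²9.1°·tan25.4° = 0.0 + 10.29·1.9·0.9750·0.4748 = 9.051 kPa
Denominator = 20.1·1.9·sin9.1°·cos9.1° = 20.1·1.9·0.1582·0.9874 = 5.964 kPa
FS = 9.051 / 5.964 = 1.518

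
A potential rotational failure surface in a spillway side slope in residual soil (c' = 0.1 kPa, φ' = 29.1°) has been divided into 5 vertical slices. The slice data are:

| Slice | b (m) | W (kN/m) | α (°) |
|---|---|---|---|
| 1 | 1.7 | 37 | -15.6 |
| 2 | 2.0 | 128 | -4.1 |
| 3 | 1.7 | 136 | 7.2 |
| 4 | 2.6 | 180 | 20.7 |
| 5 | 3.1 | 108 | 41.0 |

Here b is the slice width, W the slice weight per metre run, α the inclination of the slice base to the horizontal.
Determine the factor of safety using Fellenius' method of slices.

Ordinary method of slices: FS = Σ[c'·Δl_i + (W_i cosα_i)·tanφ'] / Σ W_i sinα_i, with Δl_i = b_i / cosα_i.
Slice 1: Δl = 1.7/cos(-15.6°) = 1.765 m; N'_1 = 37·cos(-15.6°) = 35.6; c'Δl = 0.18; W sinα = -10.0
Slice 2: Δl = 2.0/cos(-4.1°) = 2.005 m; N'_2 = 128·cos(-4.1°) = 127.7; c'Δl = 0.20; W sinα = -9.2
Slice 3: Δl = 1.7/cos7.2° = 1.714 m; N'_3 = 136·cos7.2° = 134.9; c'Δl = 0.17; W sinα = 17.0
Slice 4: Δl = 2.6/cos20.7° = 2.779 m; N'_4 = 180·cos20.7° = 168.4; c'Δl = 0.28; W sinα = 63.6
Slice 5: Δl = 3.1/cos41.0° = 4.108 m; N'_5 = 108·cos41.0° = 81.5; c'Δl = 0.41; W sinα = 70.9
Σc'Δl = 1.2 kN/m; ΣN' = 548.1 kN/m; ΣW sinα = 132.4 kN/m
Resisting = 1.2 + 548.1·tan29.1° = 1.2 + 305.1 = 306.3 kN/m
FS = 306.3 / 132.4 = 2.313

FS = 2.31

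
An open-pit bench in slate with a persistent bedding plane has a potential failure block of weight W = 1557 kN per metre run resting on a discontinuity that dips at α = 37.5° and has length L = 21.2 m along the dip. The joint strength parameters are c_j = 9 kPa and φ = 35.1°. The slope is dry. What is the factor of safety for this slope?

FS = 1.12

Resolving the block weight along and normal to the plane and applying the Mohr–Coulomb strength on the joint:
N' = W cosα = 1557·cos37.5° = 1235.3 kN/m
Driving force T = W sinα = 1557·sin37.5° = 947.8 kN/m
Resisting force R = c_j·L + N'·tanφ = 9·21.2 + 1235.3·tan35.1° = 190.8 + 868.1 = 1058.9 kN/m
FS = R / T = 1058.9 / 947.8 = 1.117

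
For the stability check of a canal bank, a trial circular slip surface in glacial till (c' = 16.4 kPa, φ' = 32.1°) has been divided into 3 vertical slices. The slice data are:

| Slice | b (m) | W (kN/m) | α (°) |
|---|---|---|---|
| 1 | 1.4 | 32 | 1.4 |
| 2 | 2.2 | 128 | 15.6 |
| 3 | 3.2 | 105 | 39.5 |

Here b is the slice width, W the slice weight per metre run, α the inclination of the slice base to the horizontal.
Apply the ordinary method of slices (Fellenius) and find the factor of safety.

Ordinary method of slices: FS = Σ[c'·Δl_i + (W_i cosα_i)·tanφ'] / Σ W_i sinα_i, with Δl_i = b_i / cosα_i.
Slice 1: Δl = 1.4/cos1.4° = 1.400 m; N'_1 = 32·cos1.4° = 32.0; c'Δl = 22.97; W sinα = 0.8
Slice 2: Δl = 2.2/cos15.6° = 2.284 m; N'_2 = 128·cos15.6° = 123.3; c'Δl = 37.46; W sinα = 34.4
Slice 3: Δl = 3.2/cos39.5° = 4.147 m; N'_3 = 105·cos39.5° = 81.0; c'Δl = 68.01; W sinα = 66.8
Σc'Δl = 128.4 kN/m; ΣN' = 236.3 kN/m; ΣW sinα = 102.0 kN/m
Resisting = 128.4 + 236.3·tan32.1° = 128.4 + 148.2 = 276.7 kN/m
FS = 276.7 / 102.0 = 2.713

FS = 2.71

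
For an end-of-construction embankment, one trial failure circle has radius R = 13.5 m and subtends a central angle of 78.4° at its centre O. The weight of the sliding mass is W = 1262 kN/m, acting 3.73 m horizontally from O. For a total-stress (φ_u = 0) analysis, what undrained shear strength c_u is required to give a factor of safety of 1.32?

FS = c_u·L_a·R / (W·d), so c_u = FS·W·d / (L_a·R).
Arc length L_a = R·θ = 13.5·(78.4°·π/180) = 13.5·1.3683 = 18.47 m
c_u = 1.32·1262·3.73 / (18.47·13.5) = 6213.6 / 249.38 = 24.92 kPa

c_u = 24.9 kPa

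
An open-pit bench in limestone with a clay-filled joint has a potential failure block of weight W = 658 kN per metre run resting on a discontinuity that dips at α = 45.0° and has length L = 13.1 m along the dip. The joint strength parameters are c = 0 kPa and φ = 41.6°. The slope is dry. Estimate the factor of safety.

FS = 0.89

Resolving the block weight along and normal to the plane and applying the Mohr–Coulomb strength on the joint:
N' = W cosα = 658·cos45.0° = 465.3 kN/m
Driving force T = W sinα = 658·sin45.0° = 465.3 kN/m
Resisting force R = c·L + N'·tanφ = 0·13.1 + 465.3·tan41.6° = 0.0 + 413.1 = 413.1 kN/m
FS = R / T = 413.1 / 465.3 = 0.888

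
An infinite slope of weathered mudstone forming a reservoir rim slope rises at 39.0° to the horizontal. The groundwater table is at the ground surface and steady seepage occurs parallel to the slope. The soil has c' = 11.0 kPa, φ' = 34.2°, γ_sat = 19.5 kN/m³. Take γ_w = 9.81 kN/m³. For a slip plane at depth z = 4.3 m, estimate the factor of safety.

With seepage parallel to the slope and the water table at the surface, the effective normal stress on the slip plane uses the buoyant unit weight γ' = γ_sat − γ_w while the driving shear stress uses γ_sat:
FS = [c' + γ' z cos²β tanφ'] / [γ_sat z sinβ cosβ]
γ' = 19.5 − 9.81 = 9.69 kN/m³
Numerator = 11.0 + 9.69·4.3·cos²39.0°·tan34.2° = 11.0 + 9.69·4.3·0.6040·0.6796 = 28.102 kPa
Denominator = 19.5·4.3·sin39.0°·cos39.0° = 19.5·4.3·0.6293·0.7771 = 41.009 kPa
FS = 28.102 / 41.009 = 0.685

FS = 0.69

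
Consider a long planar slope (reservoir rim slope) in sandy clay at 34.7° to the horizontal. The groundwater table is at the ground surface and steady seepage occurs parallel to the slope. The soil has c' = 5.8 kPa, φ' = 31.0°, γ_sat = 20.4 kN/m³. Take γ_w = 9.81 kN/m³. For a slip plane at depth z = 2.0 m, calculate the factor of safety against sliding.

With seepage parallel to the slope and the water table at the surface, the effective normal stress on the slip plane uses the buoyant unit weight γ' = γ_sat − γ_w while the driving shear stress uses γ_sat:
FS = [c' + γ' z cos²β tanφ'] / [γ_sat z sinβ cosβ]
γ' = 20.4 − 9.81 = 10.59 kN/m³
Numerator = 5.8 + 10.59·2.0·cos²34.7°·tan31.0° = 5.8 + 10.59·2.0·0.6759·0.6009 = 14.402 kPa
Denominator = 20.4·2.0·sin34.7°·cos34.7° = 20.4·2.0·0.5693·0.8221 = 19.096 kPa
FS = 14.402 / 19.096 = 0.754

FS = 0.75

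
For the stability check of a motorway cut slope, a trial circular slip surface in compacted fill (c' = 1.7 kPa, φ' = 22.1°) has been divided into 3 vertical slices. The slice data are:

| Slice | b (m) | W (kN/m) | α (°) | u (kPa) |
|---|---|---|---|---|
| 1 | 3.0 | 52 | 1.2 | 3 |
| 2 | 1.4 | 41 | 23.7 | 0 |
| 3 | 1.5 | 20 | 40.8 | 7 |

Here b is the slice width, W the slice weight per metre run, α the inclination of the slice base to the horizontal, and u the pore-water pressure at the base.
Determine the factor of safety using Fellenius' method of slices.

Ordinary method of slices: FS = Σ[c'·Δl_i + (W_i cosα_i − u_i·Δl_i)·tanφ'] / Σ W_i sinα_i, with Δl_i = b_i / cosα_i.
Slice 1: Δl = 3.0/cos1.2° = 3.001 m; N'_1 = 52·cos1.2° − 3·3.001 = 43.0; c'Δl = 5.10; W sinα = 1.1
Slice 2: Δl = 1.4/cos23.7° = 1.529 m; N'_2 = 41·cos23.7° − 0·1.529 = 37.5; c'Δl = 2.60; W sinα = 16.5
Slice 3: Δl = 1.5/cos40.8° = 1.982 m; N'_3 = 20·cos40.8° − 7·1.982 = 1.3; c'Δl = 3.37; W sinα = 13.1
Σc'Δl = 11.1 kN/m; ΣN' = 81.8 kN/m; ΣW sinα = 30.6 kN/m
Resisting = 11.1 + 81.8·tan22.1° = 11.1 + 33.2 = 44.3 kN/m
FS = 44.3 / 30.6 = 1.445

FS = 1.45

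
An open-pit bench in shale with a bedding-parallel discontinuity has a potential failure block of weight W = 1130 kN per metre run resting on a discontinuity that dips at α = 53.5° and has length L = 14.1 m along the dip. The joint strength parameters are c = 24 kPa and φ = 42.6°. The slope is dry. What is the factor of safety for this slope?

FS = 1.05

Resolving the block weight along and normal to the plane and applying the Mohr–Coulomb strength on the joint:
N' = W cosα = 1130·cos53.5° = 672.1 kN/m
Driving force T = W sinα = 1130·sin53.5° = 908.4 kN/m
Resisting force R = c·L + N'·tanφ = 24·14.1 + 672.1·tan42.6° = 338.4 + 618.1 = 956.5 kN/m
FS = R / T = 956.5 / 908.4 = 1.053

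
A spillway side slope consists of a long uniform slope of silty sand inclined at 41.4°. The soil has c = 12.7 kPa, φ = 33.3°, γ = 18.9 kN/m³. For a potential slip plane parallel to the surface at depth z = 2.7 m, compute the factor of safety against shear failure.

FS = 1.25

For an infinite slope with a slip plane parallel to the surface (no pore pressure): FS = [c + γz cos²β tanφ] / [γz sinβ cosβ].
γz = 18.9·2.7 = 51.03 kN/m²
Numerator = 12.7 + 51.03·cos²41.4°·tan33.3° = 12.7 + 51.03·0.5627·0.6569 = 31.561 kPa
Denominator = 51.03·sin41.4°·cos41.4° = 51.03·0.6613·0.7501 = 25.314 kPa
FS = 31.561 / 25.314 = 1.247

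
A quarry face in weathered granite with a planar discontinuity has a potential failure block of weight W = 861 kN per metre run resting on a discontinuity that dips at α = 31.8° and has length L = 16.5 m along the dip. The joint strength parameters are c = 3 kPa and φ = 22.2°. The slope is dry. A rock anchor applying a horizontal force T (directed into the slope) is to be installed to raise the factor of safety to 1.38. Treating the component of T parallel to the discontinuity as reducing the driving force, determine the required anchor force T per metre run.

T = 200 kN/m

Resolving forces along and normal to the sliding plane, with the horizontal anchor force T adding T·sinα to the effective normal force and T·cosα acting up the plane against the driving force:
FS = [cL + (W cosα + T sinα) tanφ] / [W sinα − T cosα]
Without the anchor: N' = 731.8 kN/m, driving T_d = 453.7 kN/m, resisting R = 3·16.5 + 731.8·tan22.2° = 348.1 kN/m, FS = 0.77.
Setting FS = 1.38 and solving for T:
1.38·(453.7 − T cos31.8°) = 348.1 + T sin31.8°·tan22.2°
T·(sin31.8°·tan22.2° + 1.38·cos31.8°) = 1.38·453.7 − 348.1
T·(0.5270·0.4081 + 1.38·0.8499) = 626.1 − 348.1 = 278.0
T·1.3879 = 278.0
T = 200.3 kN/m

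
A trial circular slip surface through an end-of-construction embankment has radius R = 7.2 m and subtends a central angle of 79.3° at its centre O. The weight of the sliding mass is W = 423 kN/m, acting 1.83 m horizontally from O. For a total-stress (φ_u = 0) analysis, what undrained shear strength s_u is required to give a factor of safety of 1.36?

s_u = 14.7 kPa

FS = s_u·L_a·R / (W·d), so s_u = FS·W·d / (L_a·R).
Arc length L_a = R·θ = 7.2·(79.3°·π/180) = 7.2·1.3840 = 9.97 m
s_u = 1.36·423·1.83 / (9.97·7.2) = 1052.8 / 71.75 = 14.67 kPa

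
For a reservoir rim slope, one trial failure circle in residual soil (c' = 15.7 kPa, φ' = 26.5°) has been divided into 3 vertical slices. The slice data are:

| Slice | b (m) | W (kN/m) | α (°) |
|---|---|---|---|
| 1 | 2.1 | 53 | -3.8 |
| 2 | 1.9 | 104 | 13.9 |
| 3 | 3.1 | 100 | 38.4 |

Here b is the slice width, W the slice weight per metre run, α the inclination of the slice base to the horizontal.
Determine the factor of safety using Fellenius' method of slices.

Ordinary method of slices: FS = Σ[c'·Δl_i + (W_i cosα_i)·tanφ'] / Σ W_i sinα_i, with Δl_i = b_i / cosα_i.
Slice 1: Δl = 2.1/cos(-3.8°) = 2.105 m; N'_1 = 53·cos(-3.8°) = 52.9; c'Δl = 33.04; W sinα = -3.5
Slice 2: Δl = 1.9/cos13.9° = 1.957 m; N'_2 = 104·cos13.9° = 101.0; c'Δl = 30.73; W sinα = 25.0
Slice 3: Δl = 3.1/cos38.4° = 3.956 m; N'_3 = 100·cos38.4° = 78.4; c'Δl = 62.10; W sinα = 62.1
Σc'Δl = 125.9 kN/m; ΣN' = 232.2 kN/m; ΣW sinα = 83.6 kN/m
Resisting = 125.9 + 232.2·tan26.5° = 125.9 + 115.8 = 241.7 kN/m
FS = 241.7 / 83.6 = 2.891

FS = 2.89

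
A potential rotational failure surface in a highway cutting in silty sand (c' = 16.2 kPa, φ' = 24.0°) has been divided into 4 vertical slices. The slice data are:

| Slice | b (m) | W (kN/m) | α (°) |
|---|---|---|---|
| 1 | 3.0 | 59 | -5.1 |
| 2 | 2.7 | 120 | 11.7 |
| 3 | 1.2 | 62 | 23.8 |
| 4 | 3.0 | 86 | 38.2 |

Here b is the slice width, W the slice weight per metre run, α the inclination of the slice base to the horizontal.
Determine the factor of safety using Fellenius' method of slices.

FS = 3.19

Ordinary method of slices: FS = Σ[c'·Δl_i + (W_i cosα_i)·tanφ'] / Σ W_i sinα_i, with Δl_i = b_i / cosα_i.
Slice 1: Δl = 3.0/cos(-5.1°) = 3.012 m; N'_1 = 59·cos(-5.1°) = 58.8; c'Δl = 48.79; W sinα = -5.2
Slice 2: Δl = 2.7/cos11.7° = 2.757 m; N'_2 = 120·cos11.7° = 117.5; c'Δl = 44.67; W sinα = 24.3
Slice 3: Δl = 1.2/cos23.8° = 1.312 m; N'_3 = 62·cos23.8° = 56.7; c'Δl = 21.25; W sinα = 25.0
Slice 4: Δl = 3.0/cos38.2° = 3.817 m; N'_4 = 86·cos38.2° = 67.6; c'Δl = 61.84; W sinα = 53.2
Σc'Δl = 176.6 kN/m; ΣN' = 300.6 kN/m; ΣW sinα = 97.3 kN/m
Resisting = 176.6 + 300.6·tan24.0° = 176.6 + 133.8 = 310.4 kN/m
FS = 310.4 / 97.3 = 3.190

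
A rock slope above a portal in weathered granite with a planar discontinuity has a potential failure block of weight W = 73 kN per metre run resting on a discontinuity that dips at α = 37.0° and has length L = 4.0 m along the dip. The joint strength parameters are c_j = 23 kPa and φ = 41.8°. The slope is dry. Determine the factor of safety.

FS = 3.28

Resolving the block weight along and normal to the plane and applying the Mohr–Coulomb strength on the joint:
N' = W cosα = 73·cos37.0° = 58.3 kN/m
Driving force T = W sinα = 73·sin37.0° = 43.9 kN/m
Resisting force R = c_j·L + N'·tanφ = 23·4.0 + 58.3·tan41.8° = 92.0 + 52.1 = 144.1 kN/m
FS = R / T = 144.1 / 43.9 = 3.281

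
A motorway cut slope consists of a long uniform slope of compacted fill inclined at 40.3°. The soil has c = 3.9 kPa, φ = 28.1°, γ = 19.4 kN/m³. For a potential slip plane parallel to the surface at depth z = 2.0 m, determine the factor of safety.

For an infinite slope with a slip plane parallel to the surface (no pore pressure): FS = [c + γz cos²β tanφ] / [γz sinβ cosβ].
γz = 19.4·2.0 = 38.80 kN/m²
Numerator = 3.9 + 38.80·cos²40.3°·tan28.1° = 3.9 + 38.80·0.5817·0.5340 = 15.950 kPa
Denominator = 38.80·sin40.3°·cos40.3° = 38.80·0.6468·0.7627 = 19.139 kPa
FS = 15.950 / 19.139 = 0.833

FS = 0.83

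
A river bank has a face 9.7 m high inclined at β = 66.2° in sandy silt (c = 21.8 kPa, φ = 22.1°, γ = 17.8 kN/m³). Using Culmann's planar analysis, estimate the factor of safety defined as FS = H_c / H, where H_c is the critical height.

FS = 1.52

H_c = (4c/γ) · sinβ cosφ / [1 − cos(β − φ)]
    = (4·21.8/17.8) · sin66.2°·cos22.1° / [1 − cos44.1°]
    = 4.899 · 0.8477 / 0.2819 = 14.73 m
FS = H_c / H = 14.73 / 9.7 = 1.519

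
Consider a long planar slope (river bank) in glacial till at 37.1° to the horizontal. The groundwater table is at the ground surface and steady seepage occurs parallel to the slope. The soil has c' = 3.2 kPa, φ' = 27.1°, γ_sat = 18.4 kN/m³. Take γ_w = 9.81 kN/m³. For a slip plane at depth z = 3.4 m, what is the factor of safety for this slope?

With seepage parallel to the slope and the water table at the surface, the effective normal stress on the slip plane uses the buoyant unit weight γ' = γ_sat − γ_w while the driving shear stress uses γ_sat:
FS = [c' + γ' z cos²β tanφ'] / [γ_sat z sinβ cosβ]
γ' = 18.4 − 9.81 = 8.59 kN/m³
Numerator = 3.2 + 8.59·3.4·cos²37.1°·tan27.1° = 3.2 + 8.59·3.4·0.6361·0.5117 = 12.707 kPa
Denominator = 18.4·3.4·sin37.1°·cos37.1° = 18.4·3.4·0.6032·0.7976 = 30.098 kPa
FS = 12.707 / 30.098 = 0.422

FS = 0.42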